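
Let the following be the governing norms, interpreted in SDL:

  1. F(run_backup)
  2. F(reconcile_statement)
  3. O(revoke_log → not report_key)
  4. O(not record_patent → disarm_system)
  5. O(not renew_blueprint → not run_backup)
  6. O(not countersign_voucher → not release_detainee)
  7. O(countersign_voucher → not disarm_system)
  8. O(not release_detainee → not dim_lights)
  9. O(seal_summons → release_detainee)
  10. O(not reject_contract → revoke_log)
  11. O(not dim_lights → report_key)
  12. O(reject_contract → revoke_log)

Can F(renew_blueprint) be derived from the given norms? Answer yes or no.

No

Premise 5 is O(not renew_blueprint → not run_backup); even if O(not run_backup) held, inferring O(not renew_blueprint) would be affirming the consequent — invalid.
No other premise forces O(not renew_blueprint). An ideal world satisfying every premise can still have renew_blueprint true, so F(renew_blueprint) is not derivable.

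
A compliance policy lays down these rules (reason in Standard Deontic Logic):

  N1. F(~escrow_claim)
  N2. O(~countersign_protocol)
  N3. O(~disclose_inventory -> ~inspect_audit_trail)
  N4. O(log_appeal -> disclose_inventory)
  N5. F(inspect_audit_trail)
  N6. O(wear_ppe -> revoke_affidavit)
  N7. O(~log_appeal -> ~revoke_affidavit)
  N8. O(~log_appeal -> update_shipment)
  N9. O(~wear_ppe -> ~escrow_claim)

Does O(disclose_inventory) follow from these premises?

Yes

F(~escrow_claim) at premise 1 means O(escrow_claim).
Premise 9, O(~wear_ppe -> ~escrow_claim), contraposes to O(escrow_claim -> wear_ppe); with O(escrow_claim) we get O(wear_ppe).
From O(wear_ppe) and premise 6, O(wear_ppe -> revoke_affidavit), we obtain O(revoke_affidavit).
Premise 7, O(~log_appeal -> ~revoke_affidavit), contraposes to O(revoke_affidavit -> log_appeal); with O(revoke_affidavit) we get O(log_appeal).
With premise 4, O(log_appeal -> disclose_inventory), the K-axiom yields O(disclose_inventory).
Premises 2, 3, 5, 8 do not contribute to this derivation.
So O(disclose_inventory) follows.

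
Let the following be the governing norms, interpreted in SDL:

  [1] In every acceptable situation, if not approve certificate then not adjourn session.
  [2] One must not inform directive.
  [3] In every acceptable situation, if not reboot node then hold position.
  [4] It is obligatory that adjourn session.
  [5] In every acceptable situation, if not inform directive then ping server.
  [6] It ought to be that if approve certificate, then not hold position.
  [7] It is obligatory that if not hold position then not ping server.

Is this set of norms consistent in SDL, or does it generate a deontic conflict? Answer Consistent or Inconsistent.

Premise 2, F(inform_directive), is equivalent to O(¬inform_directive).
From O(¬inform_directive) and premise 5, O(¬inform_directive → ping_server), we obtain O(ping_server).
Premise 7, O(¬hold_position → ¬ping_server), contraposes to O(ping_server → hold_position); with O(ping_server) we get O(hold_position).
The contrapositive of premise 6 (O(approve_certificate → ¬hold_position)) is O(hold_position → ¬approve_certificate), and O(hold_position) is already established, so O(¬approve_certificate).
Applying K to premise 1 (O(¬approve_certificate → ¬adjourn_session)) and O(¬approve_certificate) yields O(¬adjourn_session).
Yet premise 4 states O(adjourn_session).
We now have both O(¬adjourn_session) and O(adjourn_session) — adjourn_session is simultaneously obligatory and forbidden, violating the D-axiom.

Inconsistent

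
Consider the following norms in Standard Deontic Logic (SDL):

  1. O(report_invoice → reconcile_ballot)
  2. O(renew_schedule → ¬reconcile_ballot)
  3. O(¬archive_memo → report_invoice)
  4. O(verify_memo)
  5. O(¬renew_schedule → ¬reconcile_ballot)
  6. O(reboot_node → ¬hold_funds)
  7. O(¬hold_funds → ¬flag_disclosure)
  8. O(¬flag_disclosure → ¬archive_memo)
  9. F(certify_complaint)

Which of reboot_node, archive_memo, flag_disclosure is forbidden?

By case analysis on renew_schedule: premise 2 gives O(renew_schedule → ¬reconcile_ballot) and premise 5 gives O(¬renew_schedule → ¬reconcile_ballot), so O(¬reconcile_ballot) either way.
Premise 1, O(report_invoice → reconcile_ballot), contraposes to O(¬reconcile_ballot → ¬report_invoice); with O(¬reconcile_ballot) we get O(¬report_invoice).
The contrapositive of premise 3 (O(¬archive_memo → report_invoice)) is O(¬report_invoice → archive_memo), and O(¬report_invoice) is already established, so O(archive_memo).
The contrapositive of premise 8 (O(¬flag_disclosure → ¬archive_memo)) is O(archive_memo → flag_disclosure), and O(archive_memo) is already established, so O(flag_disclosure).
The contrapositive of premise 7 (O(¬hold_funds → ¬flag_disclosure)) is O(flag_disclosure → hold_funds), and O(flag_disclosure) is already established, so O(hold_funds).
Premise 6, O(reboot_node → ¬hold_funds), contraposes to O(hold_funds → ¬reboot_node); with O(hold_funds) we get O(¬reboot_node).
So O(¬reboot_node) holds, i.e. reboot_node is forbidden. None of the other listed options is forbidden under the premises.

reboot_node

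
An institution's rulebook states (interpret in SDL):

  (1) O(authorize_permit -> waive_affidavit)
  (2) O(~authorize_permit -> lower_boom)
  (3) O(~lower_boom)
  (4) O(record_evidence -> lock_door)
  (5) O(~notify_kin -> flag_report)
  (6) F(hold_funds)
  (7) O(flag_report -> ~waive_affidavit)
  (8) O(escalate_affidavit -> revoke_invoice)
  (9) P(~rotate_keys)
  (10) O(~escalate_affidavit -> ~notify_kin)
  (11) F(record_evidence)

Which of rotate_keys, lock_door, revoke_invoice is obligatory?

Premise 3 states O(~lower_boom) outright.
Premise 2, O(~authorize_permit -> lower_boom), contraposes to O(~lower_boom -> authorize_permit); with O(~lower_boom) we get O(authorize_permit).
Applying K to premise 1 (O(authorize_permit -> waive_affidavit)) and O(authorize_permit) yields O(waive_affidavit).
The contrapositive of premise 7 (O(flag_report -> ~waive_affidavit)) is O(waive_affidavit -> ~flag_report), and O(waive_affidavit) is already established, so O(~flag_report).
The contrapositive of premise 5 (O(~notify_kin -> flag_report)) is O(~flag_report -> notify_kin), and O(~flag_report) is already established, so O(notify_kin).
Premise 10, O(~escalate_affidavit -> ~notify_kin), contraposes to O(notify_kin -> escalate_affidavit); with O(notify_kin) we get O(escalate_affidavit).
From O(escalate_affidavit) and premise 8, O(escalate_affidavit -> revoke_invoice), we obtain O(revoke_invoice).
So O(revoke_invoice) holds — revoke_invoice is obligatory. None of the other listed options is made obligatory by any chain of premises.

revoke_invoice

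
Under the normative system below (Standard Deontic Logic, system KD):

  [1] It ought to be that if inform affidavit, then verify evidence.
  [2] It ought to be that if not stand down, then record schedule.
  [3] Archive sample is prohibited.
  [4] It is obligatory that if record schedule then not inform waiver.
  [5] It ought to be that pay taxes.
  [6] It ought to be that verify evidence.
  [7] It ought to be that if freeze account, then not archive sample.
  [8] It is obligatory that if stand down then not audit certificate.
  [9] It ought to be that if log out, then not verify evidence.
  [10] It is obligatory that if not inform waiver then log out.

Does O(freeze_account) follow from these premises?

No

Premise 7 is O(freeze_account → ¬archive_sample); even if O(¬archive_sample) held, inferring O(freeze_account) would be affirming the consequent — invalid.
No other premise forces O(freeze_account). An ideal world satisfying every premise can still have freeze_account false, so O(freeze_account) is not derivable.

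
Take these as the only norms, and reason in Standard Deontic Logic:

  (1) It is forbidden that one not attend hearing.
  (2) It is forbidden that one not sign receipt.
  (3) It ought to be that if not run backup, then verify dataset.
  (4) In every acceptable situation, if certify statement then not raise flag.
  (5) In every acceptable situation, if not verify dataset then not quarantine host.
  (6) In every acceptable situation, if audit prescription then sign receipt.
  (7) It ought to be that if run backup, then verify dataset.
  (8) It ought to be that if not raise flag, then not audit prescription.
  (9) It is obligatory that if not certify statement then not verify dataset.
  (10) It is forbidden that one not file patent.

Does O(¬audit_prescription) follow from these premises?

By case analysis on run_backup: premise 7 gives O(run_backup → verify_dataset) and premise 3 gives O(¬run_backup → verify_dataset), so O(verify_dataset) either way.
Premise 9 is O(¬certify_statement → ¬verify_dataset); contrapositively O(verify_dataset → certify_statement). Since O(verify_dataset) holds, K gives O(certify_statement).
Applying K to premise 4 (O(certify_statement → ¬raise_flag)) and O(certify_statement) yields O(¬raise_flag).
Applying K to premise 8 (O(¬raise_flag → ¬audit_prescription)) and O(¬raise_flag) yields O(¬audit_prescription).
Premises 1, 2, 5, 6, 10 do not contribute to this derivation.
So O(¬audit_prescription) follows.

Yes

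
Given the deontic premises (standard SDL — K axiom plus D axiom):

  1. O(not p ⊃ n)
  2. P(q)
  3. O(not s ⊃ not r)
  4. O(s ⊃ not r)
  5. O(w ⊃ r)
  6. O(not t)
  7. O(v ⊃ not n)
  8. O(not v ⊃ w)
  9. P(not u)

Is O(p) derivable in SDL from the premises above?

Premises 3 and 4 cover both cases: O(not s ⊃ not r) and O(s ⊃ not r). Since not s ∨ s is a tautology, O(not r) follows.
Premise 5 is O(w ⊃ r); contrapositively O(not r ⊃ not w). Since O(not r) holds, K gives O(not w).
The contrapositive of premise 8 (O(not v ⊃ w)) is O(not w ⊃ v), and O(not w) is already established, so O(v).
From O(v) and premise 7, O(v ⊃ not n), we obtain O(not n).
Premise 1 is O(not p ⊃ n); contrapositively O(not n ⊃ p). Since O(not n) holds, K gives O(p).
Premises 2, 6, 9 do not contribute to this derivation.
So O(p) follows.

Yes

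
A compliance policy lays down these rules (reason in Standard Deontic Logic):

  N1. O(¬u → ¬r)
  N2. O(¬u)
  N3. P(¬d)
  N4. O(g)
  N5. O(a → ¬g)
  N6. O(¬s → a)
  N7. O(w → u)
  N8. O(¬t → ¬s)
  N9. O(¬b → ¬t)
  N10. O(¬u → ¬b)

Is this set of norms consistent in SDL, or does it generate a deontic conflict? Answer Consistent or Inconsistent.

Inconsistent

Premise 4 gives O(g).
Premise 5 is O(a → ¬g); contrapositively O(g → ¬a). Since O(g) holds, K gives O(¬a).
The contrapositive of premise 6 (O(¬s → a)) is O(¬a → s), and O(¬a) is already established, so O(s).
The contrapositive of premise 8 (O(¬t → ¬s)) is O(s → t), and O(s) is already established, so O(t).
The contrapositive of premise 9 (O(¬b → ¬t)) is O(t → b), and O(t) is already established, so O(b).
The contrapositive of premise 10 (O(¬u → ¬b)) is O(b → u), and O(b) is already established, so O(u).
Yet premise 2 states O(¬u).
We now have both O(u) and O(¬u) — u is simultaneously obligatory and forbidden, violating the D-axiom.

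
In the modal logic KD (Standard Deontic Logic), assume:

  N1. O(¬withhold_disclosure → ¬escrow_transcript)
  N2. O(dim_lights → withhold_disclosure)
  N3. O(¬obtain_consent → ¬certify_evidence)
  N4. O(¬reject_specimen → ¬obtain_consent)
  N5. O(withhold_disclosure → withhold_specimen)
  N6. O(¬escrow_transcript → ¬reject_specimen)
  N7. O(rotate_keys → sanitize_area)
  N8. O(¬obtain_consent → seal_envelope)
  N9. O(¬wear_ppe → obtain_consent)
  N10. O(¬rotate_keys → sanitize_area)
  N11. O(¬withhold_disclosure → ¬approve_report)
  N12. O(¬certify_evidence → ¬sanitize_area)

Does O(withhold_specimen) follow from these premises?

Premises 10 and 7 cover both cases: O(¬rotate_keys → sanitize_area) and O(rotate_keys → sanitize_area). Since ¬rotate_keys ∨ rotate_keys is a tautology, O(sanitize_area) follows.
Premise 12, O(¬certify_evidence → ¬sanitize_area), contraposes to O(sanitize_area → certify_evidence); with O(sanitize_area) we get O(certify_evidence).
The contrapositive of premise 3 (O(¬obtain_consent → ¬certify_evidence)) is O(certify_evidence → obtain_consent), and O(certify_evidence) is already established, so O(obtain_consent).
Premise 4, O(¬reject_specimen → ¬obtain_consent), contraposes to O(obtain_consent → reject_specimen); with O(obtain_consent) we get O(reject_specimen).
Premise 6, O(¬escrow_transcript → ¬reject_specimen), contraposes to O(reject_specimen → escrow_transcript); with O(reject_specimen) we get O(escrow_transcript).
The contrapositive of premise 1 (O(¬withhold_disclosure → ¬escrow_transcript)) is O(escrow_transcript → withhold_disclosure), and O(escrow_transcript) is already established, so O(withhold_disclosure).
Premise 5 is O(withhold_disclosure → withhold_specimen); since O(withhold_disclosure), deontic closure gives O(withhold_specimen).
Premises 2, 8, 9, 11 do not contribute to this derivation.
So O(withhold_specimen) follows.

Yes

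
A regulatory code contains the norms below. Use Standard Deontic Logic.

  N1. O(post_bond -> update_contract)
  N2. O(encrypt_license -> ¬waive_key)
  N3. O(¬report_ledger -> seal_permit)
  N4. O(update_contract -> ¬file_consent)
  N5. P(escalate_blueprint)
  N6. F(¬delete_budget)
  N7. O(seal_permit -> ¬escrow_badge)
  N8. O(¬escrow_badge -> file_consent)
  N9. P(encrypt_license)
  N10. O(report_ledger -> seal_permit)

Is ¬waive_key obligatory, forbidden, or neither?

Premise 2 is O(encrypt_license -> ¬waive_key), but O(encrypt_license) is not derivable from the premises (the permission P(encrypt_license) asserts only ¬O(¬encrypt_license), not O(encrypt_license)), so it does not yield O(¬waive_key).
No premise or chain of K-axiom applications forces O(¬waive_key), and none forces O(waive_key). So ¬waive_key is neither obligatory nor forbidden under these norms.

Neither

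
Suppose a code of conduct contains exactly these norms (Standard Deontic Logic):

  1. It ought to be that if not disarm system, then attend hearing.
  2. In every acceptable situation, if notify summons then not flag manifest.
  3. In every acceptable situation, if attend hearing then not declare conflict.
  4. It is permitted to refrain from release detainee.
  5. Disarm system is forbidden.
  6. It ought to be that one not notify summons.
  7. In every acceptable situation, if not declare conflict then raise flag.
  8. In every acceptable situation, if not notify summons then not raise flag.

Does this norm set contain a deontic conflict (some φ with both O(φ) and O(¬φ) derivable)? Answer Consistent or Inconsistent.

Premise 6 states O(¬notify_summons) outright.
Applying K to premise 8 (O(¬notify_summons → ¬raise_flag)) and O(¬notify_summons) yields O(¬raise_flag).
Premise 7 is O(¬declare_conflict → raise_flag); contrapositively O(¬raise_flag → declare_conflict). Since O(¬raise_flag) holds, K gives O(declare_conflict).
Premise 3 is O(attend_hearing → ¬declare_conflict); contrapositively O(declare_conflict → ¬attend_hearing). Since O(declare_conflict) holds, K gives O(¬attend_hearing).
The contrapositive of premise 1 (O(¬disarm_system → attend_hearing)) is O(¬attend_hearing → disarm_system), and O(¬attend_hearing) is already established, so O(disarm_system).
Yet premise 5 is F(disarm_system), i.e. O(¬disarm_system).
We now have both O(disarm_system) and O(¬disarm_system) — disarm_system is simultaneously obligatory and forbidden, violating the D-axiom.

Inconsistent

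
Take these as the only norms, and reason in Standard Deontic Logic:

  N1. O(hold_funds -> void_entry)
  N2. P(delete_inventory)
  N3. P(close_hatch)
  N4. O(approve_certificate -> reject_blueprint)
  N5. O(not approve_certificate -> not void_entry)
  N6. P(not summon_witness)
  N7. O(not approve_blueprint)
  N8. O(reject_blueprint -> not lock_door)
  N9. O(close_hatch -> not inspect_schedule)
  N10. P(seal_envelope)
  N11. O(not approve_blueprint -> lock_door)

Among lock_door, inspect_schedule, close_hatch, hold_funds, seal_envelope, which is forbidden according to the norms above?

hold_funds

From premise 7 we have O(not approve_blueprint).
Applying K to premise 11 (O(not approve_blueprint -> lock_door)) and O(not approve_blueprint) yields O(lock_door).
Premise 8, O(reject_blueprint -> not lock_door), contraposes to O(lock_door -> not reject_blueprint); with O(lock_door) we get O(not reject_blueprint).
Premise 4, O(approve_certificate -> reject_blueprint), contraposes to O(not reject_blueprint -> not approve_certificate); with O(not reject_blueprint) we get O(not approve_certificate).
Premise 5 is O(not approve_certificate -> not void_entry); since O(not approve_certificate), deontic closure gives O(not void_entry).
The contrapositive of premise 1 (O(hold_funds -> void_entry)) is O(not void_entry -> not hold_funds), and O(not void_entry) is already established, so O(not hold_funds).
So O(not hold_funds) holds, i.e. hold_funds is forbidden. None of the other listed options is forbidden under the premises.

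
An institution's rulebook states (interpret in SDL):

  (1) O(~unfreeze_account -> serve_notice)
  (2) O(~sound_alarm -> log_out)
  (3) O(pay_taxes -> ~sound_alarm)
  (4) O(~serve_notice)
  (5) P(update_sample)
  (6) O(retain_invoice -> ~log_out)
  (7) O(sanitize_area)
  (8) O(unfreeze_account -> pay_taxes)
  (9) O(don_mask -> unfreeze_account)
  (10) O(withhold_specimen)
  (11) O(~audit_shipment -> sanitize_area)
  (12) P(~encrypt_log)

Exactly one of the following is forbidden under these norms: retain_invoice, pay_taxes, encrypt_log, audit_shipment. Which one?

retain_invoice

From premise 4 we have O(~serve_notice).
Premise 1 is O(~unfreeze_account -> serve_notice); contrapositively O(~serve_notice -> unfreeze_account). Since O(~serve_notice) holds, K gives O(unfreeze_account).
Premise 8 is O(unfreeze_account -> pay_taxes); since O(unfreeze_account), deontic closure gives O(pay_taxes).
From O(pay_taxes) and premise 3, O(pay_taxes -> ~sound_alarm), we obtain O(~sound_alarm).
Applying K to premise 2 (O(~sound_alarm -> log_out)) and O(~sound_alarm) yields O(log_out).
The contrapositive of premise 6 (O(retain_invoice -> ~log_out)) is O(log_out -> ~retain_invoice), and O(log_out) is already established, so O(~retain_invoice).
So O(~retain_invoice) holds, i.e. retain_invoice is forbidden. None of the other listed options is forbidden under the premises.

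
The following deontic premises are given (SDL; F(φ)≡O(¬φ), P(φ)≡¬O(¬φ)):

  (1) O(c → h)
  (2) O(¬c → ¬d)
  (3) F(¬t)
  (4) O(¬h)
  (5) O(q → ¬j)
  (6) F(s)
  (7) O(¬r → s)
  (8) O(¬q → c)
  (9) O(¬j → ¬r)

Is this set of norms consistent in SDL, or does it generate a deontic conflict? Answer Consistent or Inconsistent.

Inconsistent

F(s) at premise 6 means O(¬s).
The contrapositive of premise 7 (O(¬r → s)) is O(¬s → r), and O(¬s) is already established, so O(r).
The contrapositive of premise 9 (O(¬j → ¬r)) is O(r → j), and O(r) is already established, so O(j).
The contrapositive of premise 5 (O(q → ¬j)) is O(j → ¬q), and O(j) is already established, so O(¬q).
From O(¬q) and premise 8, O(¬q → c), we obtain O(c).
Applying K to premise 1 (O(c → h)) and O(c) yields O(h).
But premise 4 directly asserts O(¬h).
We now have both O(h) and O(¬h) — h is simultaneously obligatory and forbidden, violating the D-axiom.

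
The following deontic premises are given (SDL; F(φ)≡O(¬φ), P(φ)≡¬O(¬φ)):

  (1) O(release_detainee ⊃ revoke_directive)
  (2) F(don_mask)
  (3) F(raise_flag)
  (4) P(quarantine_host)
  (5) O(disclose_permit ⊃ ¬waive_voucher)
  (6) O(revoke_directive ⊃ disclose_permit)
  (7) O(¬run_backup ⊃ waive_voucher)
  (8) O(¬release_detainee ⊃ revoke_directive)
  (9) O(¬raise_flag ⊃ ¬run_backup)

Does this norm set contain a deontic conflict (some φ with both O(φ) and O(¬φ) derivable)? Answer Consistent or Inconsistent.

Inconsistent

Premises 1 and 8 cover both cases: O(release_detainee ⊃ revoke_directive) and O(¬release_detainee ⊃ revoke_directive). Since release_detainee ∨ ¬release_detainee is a tautology, O(revoke_directive) follows.
Applying K to premise 6 (O(revoke_directive ⊃ disclose_permit)) and O(revoke_directive) yields O(disclose_permit).
Applying K to premise 5 (O(disclose_permit ⊃ ¬waive_voucher)) and O(disclose_permit) yields O(¬waive_voucher).
The contrapositive of premise 7 (O(¬run_backup ⊃ waive_voucher)) is O(¬waive_voucher ⊃ run_backup), and O(¬waive_voucher) is already established, so O(run_backup).
Premise 9 is O(¬raise_flag ⊃ ¬run_backup); contrapositively O(run_backup ⊃ raise_flag). Since O(run_backup) holds, K gives O(raise_flag).
However, F(raise_flag) at premise 3 amounts to O(¬raise_flag).
We now have both O(raise_flag) and O(¬raise_flag) — raise_flag is simultaneously obligatory and forbidden, violating the D-axiom.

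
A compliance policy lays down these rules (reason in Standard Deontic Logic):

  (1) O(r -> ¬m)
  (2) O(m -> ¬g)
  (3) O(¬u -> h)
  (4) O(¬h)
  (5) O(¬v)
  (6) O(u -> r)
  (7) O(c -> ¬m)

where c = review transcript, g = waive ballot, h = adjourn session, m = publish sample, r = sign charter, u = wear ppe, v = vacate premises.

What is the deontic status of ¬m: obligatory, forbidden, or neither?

Obligatory

Premise 4 gives O(¬h).
Premise 3, O(¬u -> h), contraposes to O(¬h -> u); with O(¬h) we get O(u).
Applying K to premise 6 (O(u -> r)) and O(u) yields O(r).
With premise 1, O(r -> ¬m), the K-axiom yields O(¬m).
Premises 2, 5, 7 do not contribute to this derivation.
Hence ¬m is obligatory.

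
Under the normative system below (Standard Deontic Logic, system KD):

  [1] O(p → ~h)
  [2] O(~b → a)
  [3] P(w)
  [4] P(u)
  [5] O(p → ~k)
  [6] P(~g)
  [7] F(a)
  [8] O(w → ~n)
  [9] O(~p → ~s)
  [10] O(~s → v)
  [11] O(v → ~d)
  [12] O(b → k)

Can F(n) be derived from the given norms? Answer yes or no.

Premise 8 is O(w → ~n), but O(w) is not derivable from the premises (the permission P(w) asserts only ~O(~w), not O(w)), so it does not yield O(~n).
No other premise forces O(~n). An ideal world satisfying every premise can still have n true, so F(n) is not derivable.

No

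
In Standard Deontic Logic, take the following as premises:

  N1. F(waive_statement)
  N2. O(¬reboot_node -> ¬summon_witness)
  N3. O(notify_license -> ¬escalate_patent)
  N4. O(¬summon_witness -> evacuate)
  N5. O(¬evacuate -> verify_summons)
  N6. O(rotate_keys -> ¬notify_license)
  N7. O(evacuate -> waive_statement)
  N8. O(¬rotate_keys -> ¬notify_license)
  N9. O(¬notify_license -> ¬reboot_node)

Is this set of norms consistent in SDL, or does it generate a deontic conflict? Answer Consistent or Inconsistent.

Premises 8 and 6 cover both cases: O(¬rotate_keys -> ¬notify_license) and O(rotate_keys -> ¬notify_license). Since ¬rotate_keys ∨ rotate_keys is a tautology, O(¬notify_license) follows.
Applying K to premise 9 (O(¬notify_license -> ¬reboot_node)) and O(¬notify_license) yields O(¬reboot_node).
From O(¬reboot_node) and premise 2, O(¬reboot_node -> ¬summon_witness), we obtain O(¬summon_witness).
Premise 4 is O(¬summon_witness -> evacuate); since O(¬summon_witness), deontic closure gives O(evacuate).
From O(evacuate) and premise 7, O(evacuate -> waive_statement), we obtain O(waive_statement).
However, F(waive_statement) at premise 1 amounts to O(¬waive_statement).
We now have both O(waive_statement) and O(¬waive_statement) — waive_statement is simultaneously obligatory and forbidden, violating the D-axiom.

Inconsistent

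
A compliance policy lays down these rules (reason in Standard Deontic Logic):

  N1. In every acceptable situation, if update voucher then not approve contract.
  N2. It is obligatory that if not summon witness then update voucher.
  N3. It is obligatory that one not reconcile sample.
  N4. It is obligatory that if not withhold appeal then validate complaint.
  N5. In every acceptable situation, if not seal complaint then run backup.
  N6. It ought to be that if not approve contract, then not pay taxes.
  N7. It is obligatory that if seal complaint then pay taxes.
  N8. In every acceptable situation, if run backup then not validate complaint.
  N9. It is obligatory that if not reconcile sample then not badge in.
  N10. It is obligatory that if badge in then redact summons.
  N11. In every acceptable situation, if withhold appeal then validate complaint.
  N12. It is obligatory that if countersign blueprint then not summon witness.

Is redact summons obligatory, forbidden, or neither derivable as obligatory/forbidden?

Neither

Premise 10 is O(badge_in → redact_summons), but O(badge_in) is not derivable from the premises, so it does not yield O(redact_summons).
No premise or chain of K-axiom applications forces O(redact_summons), and none forces O(¬redact_summons). So redact_summons is neither obligatory nor forbidden under these norms.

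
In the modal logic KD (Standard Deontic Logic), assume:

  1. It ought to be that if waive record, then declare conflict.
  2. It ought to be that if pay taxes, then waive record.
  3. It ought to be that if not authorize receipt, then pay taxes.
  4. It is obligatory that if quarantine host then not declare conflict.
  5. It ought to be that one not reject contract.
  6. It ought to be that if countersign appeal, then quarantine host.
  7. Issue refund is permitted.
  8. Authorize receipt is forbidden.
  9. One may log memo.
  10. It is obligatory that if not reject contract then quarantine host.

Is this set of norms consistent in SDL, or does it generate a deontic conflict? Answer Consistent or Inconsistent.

From premise 5 we have O(¬reject_contract).
From O(¬reject_contract) and premise 10, O(¬reject_contract → quarantine_host), we obtain O(quarantine_host).
Premise 4 is O(quarantine_host → ¬declare_conflict); since O(quarantine_host), deontic closure gives O(¬declare_conflict).
The contrapositive of premise 1 (O(waive_record → declare_conflict)) is O(¬declare_conflict → ¬waive_record), and O(¬declare_conflict) is already established, so O(¬waive_record).
Premise 2, O(pay_taxes → waive_record), contraposes to O(¬waive_record → ¬pay_taxes); with O(¬waive_record) we get O(¬pay_taxes).
Premise 3, O(¬authorize_receipt → pay_taxes), contraposes to O(¬pay_taxes → authorize_receipt); with O(¬pay_taxes) we get O(authorize_receipt).
But premise 8, F(authorize_receipt), means O(¬authorize_receipt).
We now have both O(authorize_receipt) and O(¬authorize_receipt) — authorize_receipt is simultaneously obligatory and forbidden, violating the D-axiom.

Inconsistent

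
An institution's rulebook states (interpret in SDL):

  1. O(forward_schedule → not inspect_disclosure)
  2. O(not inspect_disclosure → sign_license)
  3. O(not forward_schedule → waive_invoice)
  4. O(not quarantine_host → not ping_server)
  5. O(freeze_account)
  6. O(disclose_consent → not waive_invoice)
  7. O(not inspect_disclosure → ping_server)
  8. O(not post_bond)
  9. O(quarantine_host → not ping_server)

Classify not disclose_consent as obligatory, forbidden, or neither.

By case analysis on quarantine_host: premise 9 gives O(quarantine_host → not ping_server) and premise 4 gives O(not quarantine_host → not ping_server), so O(not ping_server) either way.
Premise 7, O(not inspect_disclosure → ping_server), contraposes to O(not ping_server → inspect_disclosure); with O(not ping_server) we get O(inspect_disclosure).
The contrapositive of premise 1 (O(forward_schedule → not inspect_disclosure)) is O(inspect_disclosure → not forward_schedule), and O(inspect_disclosure) is already established, so O(not forward_schedule).
Applying K to premise 3 (O(not forward_schedule → waive_invoice)) and O(not forward_schedule) yields O(waive_invoice).
The contrapositive of premise 6 (O(disclose_consent → not waive_invoice)) is O(waive_invoice → not disclose_consent), and O(waive_invoice) is already established, so O(not disclose_consent).
Premises 2, 5, 8 do not contribute to this derivation.
Hence not disclose_consent is obligatory.

Obligatory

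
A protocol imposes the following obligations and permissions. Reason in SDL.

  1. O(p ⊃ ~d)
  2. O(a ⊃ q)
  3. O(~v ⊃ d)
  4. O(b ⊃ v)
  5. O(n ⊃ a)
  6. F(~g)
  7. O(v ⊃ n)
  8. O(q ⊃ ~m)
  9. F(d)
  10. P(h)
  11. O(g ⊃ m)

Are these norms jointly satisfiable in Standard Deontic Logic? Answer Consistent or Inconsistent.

F(d) at premise 9 means O(~d).
The contrapositive of premise 3 (O(~v ⊃ d)) is O(~d ⊃ v), and O(~d) is already established, so O(v).
Premise 7 is O(v ⊃ n); since O(v), deontic closure gives O(n).
Applying K to premise 5 (O(n ⊃ a)) and O(n) yields O(a).
Applying K to premise 2 (O(a ⊃ q)) and O(a) yields O(q).
With premise 8, O(q ⊃ ~m), the K-axiom yields O(~m).
The contrapositive of premise 11 (O(g ⊃ m)) is O(~m ⊃ ~g), and O(~m) is already established, so O(~g).
Yet premise 6 is F(~g), i.e. O(g).
We now have both O(~g) and O(g) — g is simultaneously obligatory and forbidden, violating the D-axiom.

Inconsistent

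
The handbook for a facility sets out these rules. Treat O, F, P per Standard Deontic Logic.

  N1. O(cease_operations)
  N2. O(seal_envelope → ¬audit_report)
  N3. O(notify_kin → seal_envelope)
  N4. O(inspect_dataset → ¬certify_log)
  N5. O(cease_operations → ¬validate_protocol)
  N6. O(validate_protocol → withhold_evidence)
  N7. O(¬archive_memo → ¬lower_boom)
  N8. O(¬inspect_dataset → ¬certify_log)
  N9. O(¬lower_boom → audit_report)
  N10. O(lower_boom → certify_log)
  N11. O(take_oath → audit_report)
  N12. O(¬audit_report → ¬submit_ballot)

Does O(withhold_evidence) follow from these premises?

No

Premise 6 is O(validate_protocol → withhold_evidence), but O(validate_protocol) is not derivable from the premises, so it does not yield O(withhold_evidence).
No other premise forces O(withhold_evidence). An ideal world satisfying every premise can still have withhold_evidence false, so O(withhold_evidence) is not derivable.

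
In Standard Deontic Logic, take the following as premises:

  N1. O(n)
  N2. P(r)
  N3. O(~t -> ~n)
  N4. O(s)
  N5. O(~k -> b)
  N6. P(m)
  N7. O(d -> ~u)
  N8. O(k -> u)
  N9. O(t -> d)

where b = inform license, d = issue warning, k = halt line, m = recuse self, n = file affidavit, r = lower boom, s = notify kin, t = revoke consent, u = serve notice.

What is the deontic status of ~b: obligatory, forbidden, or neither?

Premise 1 states O(n) outright.
Premise 3 is O(~t -> ~n); contrapositively O(n -> t). Since O(n) holds, K gives O(t).
Premise 9 is O(t -> d); since O(t), deontic closure gives O(d).
With premise 7, O(d -> ~u), the K-axiom yields O(~u).
Premise 8, O(k -> u), contraposes to O(~u -> ~k); with O(~u) we get O(~k).
From O(~k) and premise 5, O(~k -> b), we obtain O(b).
Premises 2, 4, 6 do not contribute to this derivation.
Thus O(b), which is F(~b): ~b is forbidden.

Forbidden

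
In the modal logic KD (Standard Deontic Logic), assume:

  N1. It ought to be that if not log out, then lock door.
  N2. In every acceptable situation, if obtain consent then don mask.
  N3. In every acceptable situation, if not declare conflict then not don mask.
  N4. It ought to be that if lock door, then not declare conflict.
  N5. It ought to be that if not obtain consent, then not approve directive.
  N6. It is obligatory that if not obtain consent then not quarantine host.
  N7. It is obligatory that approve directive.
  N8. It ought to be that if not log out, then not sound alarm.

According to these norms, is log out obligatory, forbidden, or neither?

From premise 7 we have O(approve_directive).
The contrapositive of premise 5 (O(¬obtain_consent → ¬approve_directive)) is O(approve_directive → obtain_consent), and O(approve_directive) is already established, so O(obtain_consent).
From O(obtain_consent) and premise 2, O(obtain_consent → don_mask), we obtain O(don_mask).
Premise 3 is O(¬declare_conflict → ¬don_mask); contrapositively O(don_mask → declare_conflict). Since O(don_mask) holds, K gives O(declare_conflict).
The contrapositive of premise 4 (O(lock_door → ¬declare_conflict)) is O(declare_conflict → ¬lock_door), and O(declare_conflict) is already established, so O(¬lock_door).
The contrapositive of premise 1 (O(¬log_out → lock_door)) is O(¬lock_door → log_out), and O(¬lock_door) is already established, so O(log_out).
Premises 6, 8 do not contribute to this derivation.
Hence log_out is obligatory.

Obligatory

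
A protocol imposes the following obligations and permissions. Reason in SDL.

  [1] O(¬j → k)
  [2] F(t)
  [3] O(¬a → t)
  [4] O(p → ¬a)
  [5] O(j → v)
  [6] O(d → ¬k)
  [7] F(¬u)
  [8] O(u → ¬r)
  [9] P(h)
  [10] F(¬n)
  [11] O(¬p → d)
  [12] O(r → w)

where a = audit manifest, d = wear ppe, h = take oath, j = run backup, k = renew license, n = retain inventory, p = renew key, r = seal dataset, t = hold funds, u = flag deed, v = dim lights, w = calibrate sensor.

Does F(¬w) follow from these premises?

No

Premise 12 is O(r → w), but O(r) is not derivable from the premises, so it does not yield O(w).
No other premise forces O(w). An ideal world satisfying every premise can still have ¬w true, so F(¬w) is not derivable.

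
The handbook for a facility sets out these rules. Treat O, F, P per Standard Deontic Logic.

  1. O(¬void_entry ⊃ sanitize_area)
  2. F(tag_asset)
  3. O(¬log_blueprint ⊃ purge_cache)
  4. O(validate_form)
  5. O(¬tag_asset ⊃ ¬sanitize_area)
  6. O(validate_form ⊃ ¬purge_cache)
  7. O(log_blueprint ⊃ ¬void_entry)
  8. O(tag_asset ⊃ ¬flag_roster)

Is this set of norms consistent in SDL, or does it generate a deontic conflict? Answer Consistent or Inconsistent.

Premise 2, F(tag_asset), is equivalent to O(¬tag_asset).
From O(¬tag_asset) and premise 5, O(¬tag_asset ⊃ ¬sanitize_area), we obtain O(¬sanitize_area).
The contrapositive of premise 1 (O(¬void_entry ⊃ sanitize_area)) is O(¬sanitize_area ⊃ void_entry), and O(¬sanitize_area) is already established, so O(void_entry).
The contrapositive of premise 7 (O(log_blueprint ⊃ ¬void_entry)) is O(void_entry ⊃ ¬log_blueprint), and O(void_entry) is already established, so O(¬log_blueprint).
With premise 3, O(¬log_blueprint ⊃ purge_cache), the K-axiom yields O(purge_cache).
Premise 6, O(validate_form ⊃ ¬purge_cache), contraposes to O(purge_cache ⊃ ¬validate_form); with O(purge_cache) we get O(¬validate_form).
However, premise 4 gives O(validate_form).
We now have both O(¬validate_form) and O(validate_form) — validate_form is simultaneously obligatory and forbidden, violating the D-axiom.

Inconsistent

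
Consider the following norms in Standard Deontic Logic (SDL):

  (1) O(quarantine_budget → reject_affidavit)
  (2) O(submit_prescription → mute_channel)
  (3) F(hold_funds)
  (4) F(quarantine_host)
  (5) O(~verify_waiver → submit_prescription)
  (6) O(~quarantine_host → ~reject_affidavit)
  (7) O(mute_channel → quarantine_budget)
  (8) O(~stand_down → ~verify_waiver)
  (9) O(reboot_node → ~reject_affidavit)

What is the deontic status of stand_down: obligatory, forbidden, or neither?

Obligatory

Premise 4 is F(quarantine_host), i.e. O(~quarantine_host).
From O(~quarantine_host) and premise 6, O(~quarantine_host → ~reject_affidavit), we obtain O(~reject_affidavit).
The contrapositive of premise 1 (O(quarantine_budget → reject_affidavit)) is O(~reject_affidavit → ~quarantine_budget), and O(~reject_affidavit) is already established, so O(~quarantine_budget).
Premise 7 is O(mute_channel → quarantine_budget); contrapositively O(~quarantine_budget → ~mute_channel). Since O(~quarantine_budget) holds, K gives O(~mute_channel).
Premise 2, O(submit_prescription → mute_channel), contraposes to O(~mute_channel → ~submit_prescription); with O(~mute_channel) we get O(~submit_prescription).
Premise 5, O(~verify_waiver → submit_prescription), contraposes to O(~submit_prescription → verify_waiver); with O(~submit_prescription) we get O(verify_waiver).
Premise 8, O(~stand_down → ~verify_waiver), contraposes to O(verify_waiver → stand_down); with O(verify_waiver) we get O(stand_down).
Premises 3, 9 do not contribute to this derivation.
Hence stand_down is obligatory.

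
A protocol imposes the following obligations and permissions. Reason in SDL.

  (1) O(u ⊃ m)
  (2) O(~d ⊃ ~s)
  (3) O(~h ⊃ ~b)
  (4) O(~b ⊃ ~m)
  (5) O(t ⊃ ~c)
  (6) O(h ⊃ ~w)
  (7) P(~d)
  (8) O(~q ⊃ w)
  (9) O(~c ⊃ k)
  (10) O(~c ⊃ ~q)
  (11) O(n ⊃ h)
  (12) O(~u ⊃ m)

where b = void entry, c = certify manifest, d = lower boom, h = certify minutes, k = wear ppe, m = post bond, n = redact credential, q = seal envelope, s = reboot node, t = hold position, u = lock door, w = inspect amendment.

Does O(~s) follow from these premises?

No

Premise 2 is O(~d ⊃ ~s), but O(~d) is not derivable from the premises (the permission P(~d) asserts only ~O(d), not O(~d)), so it does not yield O(~s).
No other premise forces O(~s). An ideal world satisfying every premise can still have ~s false, so O(~s) is not derivable.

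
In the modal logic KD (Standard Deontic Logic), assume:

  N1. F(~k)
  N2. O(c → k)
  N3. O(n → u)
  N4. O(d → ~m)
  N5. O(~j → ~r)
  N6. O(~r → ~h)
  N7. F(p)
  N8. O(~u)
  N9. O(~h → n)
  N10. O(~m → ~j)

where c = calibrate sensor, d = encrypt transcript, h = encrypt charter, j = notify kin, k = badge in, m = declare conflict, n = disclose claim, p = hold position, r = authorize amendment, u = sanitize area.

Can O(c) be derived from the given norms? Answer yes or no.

No

Premise 2 is O(c → k); even if O(k) held, inferring O(c) would be affirming the consequent — invalid.
No other premise forces O(c). An ideal world satisfying every premise can still have c false, so O(c) is not derivable.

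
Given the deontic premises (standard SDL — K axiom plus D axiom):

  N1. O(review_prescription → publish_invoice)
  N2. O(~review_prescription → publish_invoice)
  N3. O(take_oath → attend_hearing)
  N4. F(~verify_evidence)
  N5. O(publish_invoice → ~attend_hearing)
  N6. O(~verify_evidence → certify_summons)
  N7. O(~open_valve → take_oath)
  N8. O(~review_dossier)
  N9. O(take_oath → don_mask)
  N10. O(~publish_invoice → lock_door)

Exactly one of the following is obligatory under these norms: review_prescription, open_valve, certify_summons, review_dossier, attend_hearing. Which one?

Premises 2 and 1 are O(~review_prescription → publish_invoice) and O(review_prescription → publish_invoice); every ideal world satisfies ~review_prescription or review_prescription, so in either case publish_invoice holds — hence O(publish_invoice).
With premise 5, O(publish_invoice → ~attend_hearing), the K-axiom yields O(~attend_hearing).
Premise 3, O(take_oath → attend_hearing), contraposes to O(~attend_hearing → ~take_oath); with O(~attend_hearing) we get O(~take_oath).
Premise 7 is O(~open_valve → take_oath); contrapositively O(~take_oath → open_valve). Since O(~take_oath) holds, K gives O(open_valve).
So O(open_valve) holds — open_valve is obligatory. None of the other listed options is made obligatory by any chain of premises.

open_valve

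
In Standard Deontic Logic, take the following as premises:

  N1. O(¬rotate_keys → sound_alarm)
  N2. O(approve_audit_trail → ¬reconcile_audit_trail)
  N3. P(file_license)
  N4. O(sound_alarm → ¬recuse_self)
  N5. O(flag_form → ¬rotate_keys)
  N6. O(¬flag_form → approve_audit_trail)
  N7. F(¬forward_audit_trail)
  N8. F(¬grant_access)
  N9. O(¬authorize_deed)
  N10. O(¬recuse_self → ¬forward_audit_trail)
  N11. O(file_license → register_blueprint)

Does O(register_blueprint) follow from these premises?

No

Premise 11 is O(file_license → register_blueprint), but O(file_license) is not derivable from the premises (the permission P(file_license) asserts only ¬O(¬file_license), not O(file_license)), so it does not yield O(register_blueprint).
No other premise forces O(register_blueprint). An ideal world satisfying every premise can still have register_blueprint false, so O(register_blueprint) is not derivable.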